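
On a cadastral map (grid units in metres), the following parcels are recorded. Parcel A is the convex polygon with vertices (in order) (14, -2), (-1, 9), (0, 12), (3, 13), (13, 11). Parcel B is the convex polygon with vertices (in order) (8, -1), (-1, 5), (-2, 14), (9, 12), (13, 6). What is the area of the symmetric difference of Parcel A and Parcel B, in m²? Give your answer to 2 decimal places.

|Parcel A| = 120, |Parcel B| = 139, |Parcel A∩Parcel B| = 91.8752.
|Parcel A △ Parcel B| = |Parcel A| + |Parcel B| − 2·|Parcel A∩Parcel B| = 120 + 139 − 183.7505 = 75.25.

75.25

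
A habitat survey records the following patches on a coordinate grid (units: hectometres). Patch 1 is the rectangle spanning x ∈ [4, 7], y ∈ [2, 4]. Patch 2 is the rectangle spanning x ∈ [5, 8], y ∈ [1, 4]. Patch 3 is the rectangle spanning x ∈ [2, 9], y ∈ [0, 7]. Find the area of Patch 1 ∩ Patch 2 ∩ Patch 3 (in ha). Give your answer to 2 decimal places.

4.00

The intersection is the polygon with vertices (5,2), (5,4), (7,4), (7,2).
By the shoelace formula its area is 4.00.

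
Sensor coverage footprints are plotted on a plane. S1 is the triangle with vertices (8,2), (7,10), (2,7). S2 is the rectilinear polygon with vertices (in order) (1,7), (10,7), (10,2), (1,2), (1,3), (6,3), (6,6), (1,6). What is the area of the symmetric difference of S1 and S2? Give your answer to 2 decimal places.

31.16

|S1| = 21.5, |S2| = 30, |S1∩S2| = 10.1708.
|S1 △ S2| = |S1| + |S2| − 2·|S1∩S2| = 21.5 + 30 − 20.3417 = 31.16.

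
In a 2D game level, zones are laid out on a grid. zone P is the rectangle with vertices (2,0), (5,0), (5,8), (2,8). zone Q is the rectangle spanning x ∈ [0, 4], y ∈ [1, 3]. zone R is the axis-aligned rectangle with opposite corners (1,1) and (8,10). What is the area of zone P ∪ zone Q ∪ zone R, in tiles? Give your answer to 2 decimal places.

By inclusion–exclusion:
Individual areas: |zone P| = 24, |zone Q| = 8, |zone R| = 63.
|zone P∩zone Q|: x∈[2,4], y∈[1,3] → 2·2 = 4.
|zone P∩zone R|: x∈[2,5], y∈[1,8] → 3·7 = 21.
|zone Q∩zone R|: x∈[1,4], y∈[1,3] → 3·2 = 6.
|zone P∩zone Q∩zone R| = 4.
|zone P ∪ zone Q ∪ zone R| = 95 − 31 + 4 = 68.00.

68.00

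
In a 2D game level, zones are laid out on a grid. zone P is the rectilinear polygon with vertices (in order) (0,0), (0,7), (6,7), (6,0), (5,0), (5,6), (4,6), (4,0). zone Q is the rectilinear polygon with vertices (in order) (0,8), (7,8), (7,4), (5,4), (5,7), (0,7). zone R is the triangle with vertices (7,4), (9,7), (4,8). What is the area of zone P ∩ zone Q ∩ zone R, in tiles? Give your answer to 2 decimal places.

1.00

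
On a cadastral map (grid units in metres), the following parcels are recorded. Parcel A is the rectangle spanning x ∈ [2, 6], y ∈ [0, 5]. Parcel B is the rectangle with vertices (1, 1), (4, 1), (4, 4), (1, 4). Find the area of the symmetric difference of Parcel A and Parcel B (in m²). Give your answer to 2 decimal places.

17.00

|Parcel A∩Parcel B|: x∈[2,4], y∈[1,4] → 2·3 = 6.
|Parcel A △ Parcel B| = |Parcel A| + |Parcel B| − 2·|Parcel A∩Parcel B| = 20 + 9 − 12 = 17.00.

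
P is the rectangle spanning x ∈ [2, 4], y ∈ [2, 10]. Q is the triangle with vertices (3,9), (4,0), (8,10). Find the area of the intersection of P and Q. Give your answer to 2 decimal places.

4.38

The intersection is the polygon with vertices (4,2), (3.778,2), (3,9), (4,9.2).
By the shoelace formula its area is 4.38.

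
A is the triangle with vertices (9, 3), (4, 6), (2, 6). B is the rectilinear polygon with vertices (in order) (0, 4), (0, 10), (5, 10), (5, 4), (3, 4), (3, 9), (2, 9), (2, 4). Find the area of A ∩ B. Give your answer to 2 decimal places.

1.41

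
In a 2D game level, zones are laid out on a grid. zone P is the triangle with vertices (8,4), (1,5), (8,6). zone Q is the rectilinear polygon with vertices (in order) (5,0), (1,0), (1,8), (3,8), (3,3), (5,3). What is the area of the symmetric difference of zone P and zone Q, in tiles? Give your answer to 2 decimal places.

|zone P| = 7, |zone Q| = 22, |zone P∩zone Q| = 0.5714.
|zone P △ zone Q| = |zone P| + |zone Q| − 2·|zone P∩zone Q| = 7 + 22 − 1.1429 = 27.86.

27.86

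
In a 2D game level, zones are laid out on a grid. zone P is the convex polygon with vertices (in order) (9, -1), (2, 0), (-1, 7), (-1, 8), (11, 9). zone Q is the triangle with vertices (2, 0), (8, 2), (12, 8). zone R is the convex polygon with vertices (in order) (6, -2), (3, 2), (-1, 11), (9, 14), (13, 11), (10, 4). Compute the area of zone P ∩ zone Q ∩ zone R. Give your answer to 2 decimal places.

12.41

The intersection is the polygon with vertices (8,2), (4,0.667), (3.562,1.25), (10.571,6.857), (10.286,5.429).
By the shoelace formula its area is 12.41.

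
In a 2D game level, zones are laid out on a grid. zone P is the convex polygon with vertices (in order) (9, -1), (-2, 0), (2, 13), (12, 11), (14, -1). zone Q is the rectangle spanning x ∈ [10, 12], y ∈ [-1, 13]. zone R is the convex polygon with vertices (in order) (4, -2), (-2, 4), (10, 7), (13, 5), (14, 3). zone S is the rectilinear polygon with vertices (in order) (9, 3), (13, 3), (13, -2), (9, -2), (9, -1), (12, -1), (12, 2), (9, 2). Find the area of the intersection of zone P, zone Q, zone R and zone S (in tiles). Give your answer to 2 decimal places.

2.00

The intersection is the polygon with vertices (10,3), (12,3), (12,2), (10,2).
By the shoelace formula its area is 2.00.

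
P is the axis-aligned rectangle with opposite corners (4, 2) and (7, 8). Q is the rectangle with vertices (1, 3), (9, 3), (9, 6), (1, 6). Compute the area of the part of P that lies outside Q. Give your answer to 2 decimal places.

9.00

|P∩Q|: x∈[4,7], y∈[3,6] → 3·3 = 9.
|P| = 18.
|P ∖ Q| = |P| − |P∩Q| = 18 − 9 = 9.00.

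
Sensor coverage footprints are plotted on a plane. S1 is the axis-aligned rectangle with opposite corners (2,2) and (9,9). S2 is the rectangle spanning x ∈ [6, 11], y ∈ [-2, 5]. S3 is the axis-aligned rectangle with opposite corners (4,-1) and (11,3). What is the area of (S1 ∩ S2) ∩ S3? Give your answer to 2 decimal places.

3.00

The region (S1 ∩ S2) ∩ S3 is the polygon with vertices (6,2), (6,3), (9,3), (9,2).
By the shoelace formula its area is 3.00.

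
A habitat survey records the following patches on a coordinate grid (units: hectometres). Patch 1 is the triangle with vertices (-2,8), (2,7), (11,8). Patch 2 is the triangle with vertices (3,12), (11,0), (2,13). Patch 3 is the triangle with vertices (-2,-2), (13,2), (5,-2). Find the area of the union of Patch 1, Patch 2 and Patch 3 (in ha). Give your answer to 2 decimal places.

22.38

By inclusion–exclusion:
Individual areas: |Patch 1| = 6.5, |Patch 2| = 2, |Patch 3| = 14.
|Patch 1∩Patch 2| = 0.1112.
|Patch 1∩Patch 3| = 0.
|Patch 2∩Patch 3| = 0.0126.
|Patch 1∩Patch 2∩Patch 3| = 0.
|Patch 1 ∪ Patch 2 ∪ Patch 3| = 22.5 − 0.1238 + 0 = 22.38.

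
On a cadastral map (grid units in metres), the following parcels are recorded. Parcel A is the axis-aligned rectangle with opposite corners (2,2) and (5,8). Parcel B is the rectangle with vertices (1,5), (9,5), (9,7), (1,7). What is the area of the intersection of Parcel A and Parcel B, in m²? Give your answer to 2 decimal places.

6.00

|Parcel A∩Parcel B|: x∈[2,5], y∈[5,7] → 3·2 = 6.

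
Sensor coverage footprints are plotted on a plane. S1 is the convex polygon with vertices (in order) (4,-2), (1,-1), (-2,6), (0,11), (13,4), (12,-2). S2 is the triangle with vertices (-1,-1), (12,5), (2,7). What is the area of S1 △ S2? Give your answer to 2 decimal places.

87.35

|S1| = 126.5, |S2| = 43, |S1∩S2| = 41.0736.
|S1 △ S2| = |S1| + |S2| − 2·|S1∩S2| = 126.5 + 43 − 82.1472 = 87.35.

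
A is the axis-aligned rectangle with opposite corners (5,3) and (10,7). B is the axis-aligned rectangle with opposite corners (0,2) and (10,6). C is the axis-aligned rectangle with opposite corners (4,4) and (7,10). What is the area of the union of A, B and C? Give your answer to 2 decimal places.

55.00

By inclusion–exclusion:
Individual areas: |A| = 20, |B| = 40, |C| = 18.
|A∩B|: x∈[5,10], y∈[3,6] → 5·3 = 15.
|A∩C|: x∈[5,7], y∈[4,7] → 2·3 = 6.
|B∩C|: x∈[4,7], y∈[4,6] → 3·2 = 6.
|A∩B∩C| = 4.
|A ∪ B ∪ C| = 78 − 27 + 4 = 55.00.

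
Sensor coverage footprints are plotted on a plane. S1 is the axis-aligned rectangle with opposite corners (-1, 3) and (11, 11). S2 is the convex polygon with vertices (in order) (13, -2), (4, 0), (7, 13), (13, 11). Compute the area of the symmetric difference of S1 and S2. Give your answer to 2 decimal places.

|S1| = 96, |S2| = 100.5, |S1∩S2| = 43.0769.
|S1 △ S2| = |S1| + |S2| − 2·|S1∩S2| = 96 + 100.5 − 86.1538 = 110.35.

110.35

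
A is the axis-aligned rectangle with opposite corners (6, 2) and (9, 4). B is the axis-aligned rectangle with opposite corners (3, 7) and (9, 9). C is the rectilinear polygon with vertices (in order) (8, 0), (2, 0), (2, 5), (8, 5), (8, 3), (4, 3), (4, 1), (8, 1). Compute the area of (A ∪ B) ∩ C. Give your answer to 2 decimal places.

2.00

The region (A ∪ B) ∩ C is the polygon with vertices (6,4), (8,4), (8,3), (6,3).
By the shoelace formula its area is 2.00.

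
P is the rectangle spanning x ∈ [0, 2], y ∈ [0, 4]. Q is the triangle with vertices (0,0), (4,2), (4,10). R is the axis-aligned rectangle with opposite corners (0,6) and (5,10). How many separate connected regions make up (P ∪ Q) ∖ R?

(P ∪ Q) ∖ R is a single connected region.

1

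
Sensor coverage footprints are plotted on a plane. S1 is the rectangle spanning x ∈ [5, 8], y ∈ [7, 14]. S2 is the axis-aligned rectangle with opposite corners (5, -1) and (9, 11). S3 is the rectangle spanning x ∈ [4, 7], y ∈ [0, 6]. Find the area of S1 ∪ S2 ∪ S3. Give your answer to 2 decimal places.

63.00

By inclusion–exclusion:
Individual areas: |S1| = 21, |S2| = 48, |S3| = 18.
|S1∩S2|: x∈[5,8], y∈[7,11] → 3·4 = 12.
|S1∩S3| = 0 (no overlap).
|S2∩S3|: x∈[5,7], y∈[0,6] → 2·6 = 12.
|S1∩S2∩S3| = 0.
|S1 ∪ S2 ∪ S3| = 87 − 24 + 0 = 63.00.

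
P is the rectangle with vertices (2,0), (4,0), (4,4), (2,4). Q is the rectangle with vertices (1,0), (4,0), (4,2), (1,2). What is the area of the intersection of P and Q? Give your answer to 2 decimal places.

|P∩Q|: x∈[2,4], y∈[0,2] → 2·2 = 4.

4.00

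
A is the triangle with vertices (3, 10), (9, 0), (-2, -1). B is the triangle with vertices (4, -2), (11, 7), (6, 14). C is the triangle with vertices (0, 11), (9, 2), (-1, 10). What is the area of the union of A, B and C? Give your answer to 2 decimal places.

97.73

By inclusion–exclusion:
Individual areas: |A| = 58, |B| = 47, |C| = 9.
|A∩B| = 11.7118.
|A∩C| = 3.9894.
|B∩C| = 1.5126.
|A∩B∩C| = 0.9441.
|A ∪ B ∪ C| = 114 − 17.2138 + 0.9441 = 97.73.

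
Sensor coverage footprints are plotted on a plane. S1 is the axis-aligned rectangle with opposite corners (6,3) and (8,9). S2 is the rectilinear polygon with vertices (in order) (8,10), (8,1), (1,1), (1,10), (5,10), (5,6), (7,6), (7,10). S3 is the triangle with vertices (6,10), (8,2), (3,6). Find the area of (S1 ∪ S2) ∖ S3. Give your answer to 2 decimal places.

45.46

|S1 ∪ S2| = 58.
|(S1 ∪ S2) ∩ S3| = 12.5417.
|(S1 ∪ S2) ∖ S3| = 58 − 12.5417 = 45.46.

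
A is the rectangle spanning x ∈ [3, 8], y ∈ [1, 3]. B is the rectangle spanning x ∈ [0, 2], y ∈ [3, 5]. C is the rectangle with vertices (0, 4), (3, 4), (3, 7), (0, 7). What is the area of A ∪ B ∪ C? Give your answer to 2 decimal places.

By inclusion–exclusion:
Individual areas: |A| = 10, |B| = 4, |C| = 9.
|A∩B| = 0 (no overlap).
|A∩C| = 0 (no overlap).
|B∩C|: x∈[0,2], y∈[4,5] → 2·1 = 2.
|A∩B∩C| = 0.
|A ∪ B ∪ C| = 23 − 2 + 0 = 21.00.

21.00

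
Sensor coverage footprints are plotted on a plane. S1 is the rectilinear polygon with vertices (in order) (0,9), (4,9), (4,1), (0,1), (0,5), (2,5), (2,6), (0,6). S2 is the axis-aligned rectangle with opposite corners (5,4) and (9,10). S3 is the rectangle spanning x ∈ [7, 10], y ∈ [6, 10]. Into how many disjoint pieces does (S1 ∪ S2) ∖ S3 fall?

(S1 ∪ S2) ∖ S3 splits into 2 disjoint pieces (area 30, area 16).

2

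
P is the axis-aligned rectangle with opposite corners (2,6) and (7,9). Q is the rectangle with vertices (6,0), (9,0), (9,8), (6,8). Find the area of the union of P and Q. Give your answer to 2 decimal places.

By inclusion–exclusion:
Individual areas: |P| = 15, |Q| = 24.
|P∩Q|: x∈[6,7], y∈[6,8] → 1·2 = 2.
|P ∪ Q| = 39 − 2 = 37.00.

37.00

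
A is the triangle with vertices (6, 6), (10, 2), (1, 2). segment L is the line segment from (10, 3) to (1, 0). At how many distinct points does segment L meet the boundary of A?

2

The segment meets the boundary at (7,2), (9.25,2.75).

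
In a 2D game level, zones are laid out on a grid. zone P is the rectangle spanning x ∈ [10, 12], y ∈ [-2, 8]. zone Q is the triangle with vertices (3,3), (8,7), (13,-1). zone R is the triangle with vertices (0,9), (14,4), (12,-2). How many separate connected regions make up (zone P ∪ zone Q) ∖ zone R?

(zone P ∪ zone Q) ∖ zone R splits into 5 disjoint pieces (area 1.8333, area 7.1453, area 0.613, area 5.8571, area 0.1535).

5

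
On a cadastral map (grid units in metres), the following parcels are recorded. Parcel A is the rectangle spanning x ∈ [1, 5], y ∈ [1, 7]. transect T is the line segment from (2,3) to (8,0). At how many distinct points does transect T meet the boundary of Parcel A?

The segment meets the boundary at (5,1.5).

1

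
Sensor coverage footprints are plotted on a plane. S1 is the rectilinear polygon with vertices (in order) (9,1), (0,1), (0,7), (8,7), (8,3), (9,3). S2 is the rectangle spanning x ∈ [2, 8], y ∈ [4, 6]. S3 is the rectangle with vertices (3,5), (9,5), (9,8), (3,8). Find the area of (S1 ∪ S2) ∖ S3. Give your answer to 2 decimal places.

|S1 ∪ S2| = 50.
|(S1 ∪ S2) ∩ S3| = 10.
|(S1 ∪ S2) ∖ S3| = 50 − 10 = 40.00.

40.00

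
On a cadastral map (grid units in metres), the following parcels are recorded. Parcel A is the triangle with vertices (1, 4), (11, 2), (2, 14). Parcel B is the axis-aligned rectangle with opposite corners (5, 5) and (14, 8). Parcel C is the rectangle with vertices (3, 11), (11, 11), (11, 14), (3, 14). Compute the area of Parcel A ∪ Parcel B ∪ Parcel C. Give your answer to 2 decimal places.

93.08

By inclusion–exclusion:
Individual areas: |Parcel A| = 51, |Parcel B| = 27, |Parcel C| = 24.
|Parcel A∩Parcel B| = 7.875.
|Parcel A∩Parcel C| = 1.0417.
|Parcel B∩Parcel C| = 0 (no overlap).
|Parcel A∩Parcel B∩Parcel C| = 0.
|Parcel A ∪ Parcel B ∪ Parcel C| = 102 − 8.9167 + 0 = 93.08.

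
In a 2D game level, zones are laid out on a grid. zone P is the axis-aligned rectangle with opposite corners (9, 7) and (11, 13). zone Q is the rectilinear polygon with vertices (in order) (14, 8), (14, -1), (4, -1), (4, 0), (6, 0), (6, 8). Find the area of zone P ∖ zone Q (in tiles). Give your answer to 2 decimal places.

10.00

|zone P| = 12, |zone P∩zone Q| = 2.
|zone P ∖ zone Q| = |zone P| − |zone P∩zone Q| = 12 − 2 = 10.00.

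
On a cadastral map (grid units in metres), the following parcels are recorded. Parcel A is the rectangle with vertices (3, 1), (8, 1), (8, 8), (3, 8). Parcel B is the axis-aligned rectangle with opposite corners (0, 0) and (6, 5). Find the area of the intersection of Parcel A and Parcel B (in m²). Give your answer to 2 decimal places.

12.00

|Parcel A∩Parcel B|: x∈[3,6], y∈[1,5] → 3·4 = 12.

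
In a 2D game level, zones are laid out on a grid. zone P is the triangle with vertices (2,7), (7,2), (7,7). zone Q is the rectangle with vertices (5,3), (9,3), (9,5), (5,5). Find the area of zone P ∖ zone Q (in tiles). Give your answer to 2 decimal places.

|zone P| = 12.5, |zone P∩zone Q| = 3.5.
|zone P ∖ zone Q| = |zone P| − |zone P∩zone Q| = 12.5 − 3.5 = 9.00.

9.00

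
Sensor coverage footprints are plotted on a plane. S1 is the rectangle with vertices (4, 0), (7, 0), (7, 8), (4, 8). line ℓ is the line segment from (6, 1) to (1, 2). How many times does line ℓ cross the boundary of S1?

The segment meets the boundary at (4,1.4).

1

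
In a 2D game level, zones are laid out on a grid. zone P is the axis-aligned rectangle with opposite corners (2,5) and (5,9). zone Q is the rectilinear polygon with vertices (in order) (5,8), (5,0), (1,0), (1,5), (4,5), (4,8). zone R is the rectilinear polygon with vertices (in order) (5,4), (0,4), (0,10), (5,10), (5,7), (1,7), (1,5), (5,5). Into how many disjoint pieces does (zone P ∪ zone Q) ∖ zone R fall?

2

(zone P ∪ zone Q) ∖ zone R splits into 2 disjoint pieces (area 16, area 6).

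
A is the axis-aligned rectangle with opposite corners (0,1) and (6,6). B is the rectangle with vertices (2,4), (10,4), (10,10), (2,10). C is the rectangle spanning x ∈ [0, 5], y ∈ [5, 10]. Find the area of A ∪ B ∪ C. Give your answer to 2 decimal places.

78.00

By inclusion–exclusion:
Individual areas: |A| = 30, |B| = 48, |C| = 25.
|A∩B|: x∈[2,6], y∈[4,6] → 4·2 = 8.
|A∩C|: x∈[0,5], y∈[5,6] → 5·1 = 5.
|B∩C|: x∈[2,5], y∈[5,10] → 3·5 = 15.
|A∩B∩C| = 3.
|A ∪ B ∪ C| = 103 − 28 + 3 = 78.00.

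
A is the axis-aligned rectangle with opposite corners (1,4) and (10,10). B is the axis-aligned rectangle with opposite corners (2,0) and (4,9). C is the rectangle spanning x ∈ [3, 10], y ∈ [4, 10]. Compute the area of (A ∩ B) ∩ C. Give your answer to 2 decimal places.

The region (A ∩ B) ∩ C is the polygon with vertices (4,9), (4,4), (3,4), (3,9).
By the shoelace formula its area is 5.00.

5.00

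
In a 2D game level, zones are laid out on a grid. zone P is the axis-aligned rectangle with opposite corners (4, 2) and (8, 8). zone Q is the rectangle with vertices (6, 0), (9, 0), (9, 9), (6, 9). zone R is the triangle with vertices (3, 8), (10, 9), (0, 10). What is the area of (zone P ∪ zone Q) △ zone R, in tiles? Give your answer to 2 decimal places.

|zone P ∪ zone Q| = 39.
|(zone P ∪ zone Q) ∩ zone R| = 1.0714.
|(zone P ∪ zone Q) △ zone R| = 39 + 8.5 − 2.1429 = 45.36.

45.36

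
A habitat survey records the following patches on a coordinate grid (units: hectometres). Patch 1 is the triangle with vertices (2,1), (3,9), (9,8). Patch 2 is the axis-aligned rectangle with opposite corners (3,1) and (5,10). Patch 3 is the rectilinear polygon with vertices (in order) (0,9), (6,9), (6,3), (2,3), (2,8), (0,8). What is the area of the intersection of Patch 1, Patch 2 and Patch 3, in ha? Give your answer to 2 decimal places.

11.17

The intersection is the polygon with vertices (5,4), (4,3), (3,3), (3,9), (5,8.667).
By the shoelace formula its area is 11.17.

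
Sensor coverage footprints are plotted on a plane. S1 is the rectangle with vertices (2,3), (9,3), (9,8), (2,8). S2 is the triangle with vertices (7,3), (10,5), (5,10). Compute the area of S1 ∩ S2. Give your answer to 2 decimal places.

The intersection is the polygon with vertices (9,4.333), (7,3), (5.571,8), (7,8), (9,6).
By the shoelace formula its area is 10.24.

10.24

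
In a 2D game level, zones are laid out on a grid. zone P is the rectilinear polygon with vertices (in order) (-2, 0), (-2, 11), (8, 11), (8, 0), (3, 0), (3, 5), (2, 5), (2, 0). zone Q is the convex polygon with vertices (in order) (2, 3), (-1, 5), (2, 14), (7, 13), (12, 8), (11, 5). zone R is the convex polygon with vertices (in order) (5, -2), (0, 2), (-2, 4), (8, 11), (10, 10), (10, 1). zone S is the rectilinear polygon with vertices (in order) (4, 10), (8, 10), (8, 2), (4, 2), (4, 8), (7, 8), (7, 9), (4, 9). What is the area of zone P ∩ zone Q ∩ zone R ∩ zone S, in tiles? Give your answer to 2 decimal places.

The intersection is the polygon with vertices (4,3.444), (4,8), (7,8), (7,9), (5.143,9), (6.571,10), (8,10), (8,4.333).
By the shoelace formula its area is 19.59.

19.59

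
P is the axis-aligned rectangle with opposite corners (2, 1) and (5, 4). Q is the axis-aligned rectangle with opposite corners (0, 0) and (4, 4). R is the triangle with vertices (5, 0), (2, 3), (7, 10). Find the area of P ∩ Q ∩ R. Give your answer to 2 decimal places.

3.64

The intersection is the polygon with vertices (4,1), (2,3), (2.714,4), (4,4).
By the shoelace formula its area is 3.64.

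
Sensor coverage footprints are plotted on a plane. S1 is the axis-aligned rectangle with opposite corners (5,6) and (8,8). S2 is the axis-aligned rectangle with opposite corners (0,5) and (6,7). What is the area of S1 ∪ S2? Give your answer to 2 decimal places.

17.00

By inclusion–exclusion:
Individual areas: |S1| = 6, |S2| = 12.
|S1∩S2|: x∈[5,6], y∈[6,7] → 1·1 = 1.
|S1 ∪ S2| = 18 − 1 = 17.00.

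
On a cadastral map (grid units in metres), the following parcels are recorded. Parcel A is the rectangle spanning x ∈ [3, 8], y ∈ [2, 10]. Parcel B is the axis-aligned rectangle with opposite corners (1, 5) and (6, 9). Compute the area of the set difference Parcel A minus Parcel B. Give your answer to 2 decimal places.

28.00

|Parcel A∩Parcel B|: x∈[3,6], y∈[5,9] → 3·4 = 12.
|Parcel A| = 40.
|Parcel A ∖ Parcel B| = |Parcel A| − |Parcel A∩Parcel B| = 40 − 12 = 28.00.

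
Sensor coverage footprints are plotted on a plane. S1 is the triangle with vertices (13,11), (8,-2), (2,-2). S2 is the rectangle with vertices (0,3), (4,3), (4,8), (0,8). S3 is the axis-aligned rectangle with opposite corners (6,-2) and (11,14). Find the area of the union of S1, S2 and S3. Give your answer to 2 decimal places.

By inclusion–exclusion:
Individual areas: |S1| = 39, |S2| = 20, |S3| = 80.
|S1∩S2| = 0.
|S1∩S3| = 26.7091.
|S2∩S3| = 0 (no overlap).
|S1∩S2∩S3| = 0.
|S1 ∪ S2 ∪ S3| = 139 − 26.7091 + 0 = 112.29.

112.29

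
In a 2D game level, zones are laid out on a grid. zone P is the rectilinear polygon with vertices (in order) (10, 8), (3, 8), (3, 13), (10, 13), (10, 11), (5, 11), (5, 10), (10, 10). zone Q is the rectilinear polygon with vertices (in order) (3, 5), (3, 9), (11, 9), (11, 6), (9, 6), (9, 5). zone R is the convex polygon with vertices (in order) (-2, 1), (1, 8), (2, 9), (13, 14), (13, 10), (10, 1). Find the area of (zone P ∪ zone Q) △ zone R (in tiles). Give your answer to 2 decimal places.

|zone P ∪ zone Q| = 53.
|(zone P ∪ zone Q) ∩ zone R| = 39.7636.
|(zone P ∪ zone Q) △ zone R| = 53 + 120 − 79.5273 = 93.47.

93.47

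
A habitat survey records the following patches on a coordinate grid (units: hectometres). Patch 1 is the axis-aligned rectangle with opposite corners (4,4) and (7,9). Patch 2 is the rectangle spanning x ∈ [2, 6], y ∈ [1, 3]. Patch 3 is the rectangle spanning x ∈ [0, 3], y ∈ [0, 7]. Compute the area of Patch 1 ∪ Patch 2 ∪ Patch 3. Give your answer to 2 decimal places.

By inclusion–exclusion:
Individual areas: |Patch 1| = 15, |Patch 2| = 8, |Patch 3| = 21.
|Patch 1∩Patch 2| = 0 (no overlap).
|Patch 1∩Patch 3| = 0 (no overlap).
|Patch 2∩Patch 3|: x∈[2,3], y∈[1,3] → 1·2 = 2.
|Patch 1∩Patch 2∩Patch 3| = 0.
|Patch 1 ∪ Patch 2 ∪ Patch 3| = 44 − 2 + 0 = 42.00.

42.00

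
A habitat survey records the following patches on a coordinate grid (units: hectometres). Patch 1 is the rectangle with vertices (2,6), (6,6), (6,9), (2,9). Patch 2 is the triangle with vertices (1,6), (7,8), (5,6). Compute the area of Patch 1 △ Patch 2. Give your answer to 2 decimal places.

|Patch 1| = 12, |Patch 2| = 4, |Patch 1∩Patch 2| = 3.5.
|Patch 1 △ Patch 2| = |Patch 1| + |Patch 2| − 2·|Patch 1∩Patch 2| = 12 + 4 − 7 = 9.00.

9.00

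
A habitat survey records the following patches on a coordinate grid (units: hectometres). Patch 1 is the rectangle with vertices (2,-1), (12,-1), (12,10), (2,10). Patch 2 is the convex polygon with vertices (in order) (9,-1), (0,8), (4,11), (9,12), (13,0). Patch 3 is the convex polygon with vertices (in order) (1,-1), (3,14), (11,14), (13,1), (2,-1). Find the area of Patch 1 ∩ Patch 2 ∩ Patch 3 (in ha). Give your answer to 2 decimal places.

71.18

The intersection is the polygon with vertices (2,6), (2,6.5), (2.444,9.833), (2.667,10), (9.667,10), (12,3), (12,0.818), (7.923,0.077).
By the shoelace formula its area is 71.18.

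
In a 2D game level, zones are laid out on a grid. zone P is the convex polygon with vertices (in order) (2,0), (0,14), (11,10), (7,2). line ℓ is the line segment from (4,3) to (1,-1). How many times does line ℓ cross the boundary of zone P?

The segment meets the boundary at (1.96,0.28).

1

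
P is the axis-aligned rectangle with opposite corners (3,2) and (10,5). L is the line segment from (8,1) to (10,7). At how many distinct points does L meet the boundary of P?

The segment meets the boundary at (9.333,5), (8.333,2).

2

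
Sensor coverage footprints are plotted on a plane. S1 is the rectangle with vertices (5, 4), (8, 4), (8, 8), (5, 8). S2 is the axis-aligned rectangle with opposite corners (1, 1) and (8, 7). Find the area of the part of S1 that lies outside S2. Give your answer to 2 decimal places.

|S1∩S2|: x∈[5,8], y∈[4,7] → 3·3 = 9.
|S1| = 12.
|S1 ∖ S2| = |S1| − |S1∩S2| = 12 − 9 = 3.00.

3.00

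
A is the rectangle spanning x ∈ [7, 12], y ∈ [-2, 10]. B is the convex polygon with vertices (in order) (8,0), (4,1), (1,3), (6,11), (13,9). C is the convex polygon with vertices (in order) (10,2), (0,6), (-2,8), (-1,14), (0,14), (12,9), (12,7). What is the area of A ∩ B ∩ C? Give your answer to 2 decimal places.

The intersection is the polygon with vertices (9.273,2.291), (7,3.2), (7,10), (9.5,10), (9.818,9.909), (12,9), (12,7.2).
By the shoelace formula its area is 29.61.

29.61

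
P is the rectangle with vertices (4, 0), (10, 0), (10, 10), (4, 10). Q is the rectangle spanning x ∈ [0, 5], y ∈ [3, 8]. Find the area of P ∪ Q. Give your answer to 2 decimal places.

80.00

By inclusion–exclusion:
Individual areas: |P| = 60, |Q| = 25.
|P∩Q|: x∈[4,5], y∈[3,8] → 1·5 = 5.
|P ∪ Q| = 85 − 5 = 80.00.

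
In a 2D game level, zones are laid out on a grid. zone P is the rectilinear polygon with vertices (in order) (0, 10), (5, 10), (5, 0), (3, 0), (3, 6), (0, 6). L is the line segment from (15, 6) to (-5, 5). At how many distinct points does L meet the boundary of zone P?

2

The segment meets the boundary at (3,5.4), (5,5.5).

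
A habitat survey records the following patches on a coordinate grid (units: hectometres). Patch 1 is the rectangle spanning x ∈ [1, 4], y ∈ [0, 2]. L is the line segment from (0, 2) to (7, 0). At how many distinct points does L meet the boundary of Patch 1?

2

The segment meets the boundary at (4,0.857), (1,1.714).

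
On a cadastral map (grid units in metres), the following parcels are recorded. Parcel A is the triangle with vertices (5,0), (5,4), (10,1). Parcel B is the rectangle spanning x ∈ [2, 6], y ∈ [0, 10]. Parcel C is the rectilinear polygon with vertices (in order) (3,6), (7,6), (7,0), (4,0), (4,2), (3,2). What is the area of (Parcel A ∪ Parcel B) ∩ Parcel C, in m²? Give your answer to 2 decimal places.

|Parcel A ∪ Parcel B| = 46.4.
|(Parcel A ∪ Parcel B) ∩ Parcel C| = 18.80.

18.80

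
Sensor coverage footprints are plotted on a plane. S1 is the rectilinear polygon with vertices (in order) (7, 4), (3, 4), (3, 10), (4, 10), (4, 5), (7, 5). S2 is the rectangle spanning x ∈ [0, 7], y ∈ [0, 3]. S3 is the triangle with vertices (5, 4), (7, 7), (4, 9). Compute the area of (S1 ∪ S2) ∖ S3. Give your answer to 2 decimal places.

|S1 ∪ S2| = 30.
|(S1 ∪ S2) ∩ S3| = 0.4333.
|(S1 ∪ S2) ∖ S3| = 30 − 0.4333 = 29.57.

29.57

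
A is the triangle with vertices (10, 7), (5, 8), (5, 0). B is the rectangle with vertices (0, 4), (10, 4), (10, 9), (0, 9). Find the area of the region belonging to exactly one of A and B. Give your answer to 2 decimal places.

41.43

|A| = 20, |B| = 50, |A∩B| = 14.2857.
|A △ B| = |A| + |B| − 2·|A∩B| = 20 + 50 − 28.5714 = 41.43.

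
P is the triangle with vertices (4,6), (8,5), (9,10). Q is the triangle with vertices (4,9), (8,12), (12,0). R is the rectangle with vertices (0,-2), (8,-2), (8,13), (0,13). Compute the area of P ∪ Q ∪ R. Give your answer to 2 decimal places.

By inclusion–exclusion:
Individual areas: |P| = 10.5, |Q| = 30, |R| = 120.
|P∩Q| = 7.6257.
|P∩R| = 8.4.
|Q∩R| = 15.
|P∩Q∩R| = 5.5948.
|P ∪ Q ∪ R| = 160.5 − 31.0257 + 5.5948 = 135.07.

135.07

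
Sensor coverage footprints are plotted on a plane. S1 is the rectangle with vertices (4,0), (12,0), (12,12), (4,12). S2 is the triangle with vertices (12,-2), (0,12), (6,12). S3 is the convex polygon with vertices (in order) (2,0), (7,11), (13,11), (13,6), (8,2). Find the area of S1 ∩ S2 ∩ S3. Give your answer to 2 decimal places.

17.11

The intersection is the polygon with vertices (9.702,3.362), (8.339,2.271), (4.871,6.317), (6.706,10.353).
By the shoelace formula its area is 17.11.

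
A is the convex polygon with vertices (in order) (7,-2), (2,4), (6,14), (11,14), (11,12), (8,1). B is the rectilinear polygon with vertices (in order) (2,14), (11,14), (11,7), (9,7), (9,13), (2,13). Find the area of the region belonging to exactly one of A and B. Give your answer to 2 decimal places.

|A| = 82, |B| = 21, |A∩B| = 13.7909.
|A △ B| = |A| + |B| − 2·|A∩B| = 82 + 21 − 27.5818 = 75.42.

75.42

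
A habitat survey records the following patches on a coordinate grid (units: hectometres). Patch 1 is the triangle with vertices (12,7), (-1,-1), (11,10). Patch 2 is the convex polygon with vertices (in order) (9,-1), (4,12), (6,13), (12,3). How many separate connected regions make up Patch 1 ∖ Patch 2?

2

Patch 1 ∖ Patch 2 splits into 2 disjoint pieces (area 6.6664, area 9.0059).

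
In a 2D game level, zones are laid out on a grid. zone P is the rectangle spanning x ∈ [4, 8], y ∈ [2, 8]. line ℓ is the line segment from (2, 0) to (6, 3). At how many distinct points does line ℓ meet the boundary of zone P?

The segment meets the boundary at (4.667,2).

1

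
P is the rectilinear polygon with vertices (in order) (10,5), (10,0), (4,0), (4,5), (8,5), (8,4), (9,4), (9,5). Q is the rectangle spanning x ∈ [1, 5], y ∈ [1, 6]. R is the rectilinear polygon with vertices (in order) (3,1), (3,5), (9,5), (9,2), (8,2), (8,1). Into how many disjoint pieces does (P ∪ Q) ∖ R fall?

(P ∪ Q) ∖ R splits into 2 disjoint pieces (area 11, area 12).

2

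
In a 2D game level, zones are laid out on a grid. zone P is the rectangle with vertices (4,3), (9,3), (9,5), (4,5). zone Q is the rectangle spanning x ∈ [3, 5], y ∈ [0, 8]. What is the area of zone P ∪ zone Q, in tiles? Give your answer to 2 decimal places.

24.00

By inclusion–exclusion:
Individual areas: |zone P| = 10, |zone Q| = 16.
|zone P∩zone Q|: x∈[4,5], y∈[3,5] → 1·2 = 2.
|zone P ∪ zone Q| = 26 − 2 = 24.00.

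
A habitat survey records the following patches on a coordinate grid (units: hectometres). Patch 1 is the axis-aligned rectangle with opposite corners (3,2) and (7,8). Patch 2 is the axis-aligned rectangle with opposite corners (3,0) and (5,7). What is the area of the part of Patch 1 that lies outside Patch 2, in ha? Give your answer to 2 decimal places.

14.00

|Patch 1∩Patch 2|: x∈[3,5], y∈[2,7] → 2·5 = 10.
|Patch 1| = 24.
|Patch 1 ∖ Patch 2| = |Patch 1| − |Patch 1∩Patch 2| = 24 − 10 = 14.00.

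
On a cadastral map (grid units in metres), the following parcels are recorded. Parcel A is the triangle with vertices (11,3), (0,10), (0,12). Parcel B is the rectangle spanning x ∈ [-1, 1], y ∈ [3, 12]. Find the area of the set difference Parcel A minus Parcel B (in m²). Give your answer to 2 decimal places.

|Parcel A| = 11, |Parcel A∩Parcel B| = 1.9091.
|Parcel A ∖ Parcel B| = |Parcel A| − |Parcel A∩Parcel B| = 11 − 1.9091 = 9.09.

9.09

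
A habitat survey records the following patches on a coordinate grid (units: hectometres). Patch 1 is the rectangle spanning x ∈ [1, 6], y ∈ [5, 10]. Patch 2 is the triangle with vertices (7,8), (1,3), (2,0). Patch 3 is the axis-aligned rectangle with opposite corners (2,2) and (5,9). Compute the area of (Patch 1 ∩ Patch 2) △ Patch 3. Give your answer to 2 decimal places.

21.07

|Patch 1 ∩ Patch 2| = 2.2042.
|(Patch 1 ∩ Patch 2) ∩ Patch 3| = 1.0667.
|(Patch 1 ∩ Patch 2) △ Patch 3| = 2.2042 + 21 − 2.1333 = 21.07.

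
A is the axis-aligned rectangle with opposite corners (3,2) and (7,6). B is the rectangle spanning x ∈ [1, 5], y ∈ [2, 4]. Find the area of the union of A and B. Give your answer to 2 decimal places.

By inclusion–exclusion:
Individual areas: |A| = 16, |B| = 8.
|A∩B|: x∈[3,5], y∈[2,4] → 2·2 = 4.
|A ∪ B| = 24 − 4 = 20.00.

20.00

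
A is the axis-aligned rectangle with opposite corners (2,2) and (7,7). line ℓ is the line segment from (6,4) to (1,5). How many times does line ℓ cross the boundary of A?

1

The segment meets the boundary at (2,4.8).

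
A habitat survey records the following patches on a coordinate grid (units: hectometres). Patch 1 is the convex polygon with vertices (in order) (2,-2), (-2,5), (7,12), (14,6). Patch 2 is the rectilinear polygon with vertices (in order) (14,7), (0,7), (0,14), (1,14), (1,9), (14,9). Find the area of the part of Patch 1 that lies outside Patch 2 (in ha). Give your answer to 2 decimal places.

|Patch 1| = 109.5, |Patch 1∩Patch 2| = 19.619.
|Patch 1 ∖ Patch 2| = |Patch 1| − |Patch 1∩Patch 2| = 109.5 − 19.619 = 89.88.

89.88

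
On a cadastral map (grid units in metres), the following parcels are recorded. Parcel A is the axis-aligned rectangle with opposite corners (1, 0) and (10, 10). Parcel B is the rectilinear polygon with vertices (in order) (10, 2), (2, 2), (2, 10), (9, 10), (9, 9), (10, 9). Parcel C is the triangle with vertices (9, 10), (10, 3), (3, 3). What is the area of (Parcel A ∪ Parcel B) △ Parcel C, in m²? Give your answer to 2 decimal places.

65.50

|Parcel A ∪ Parcel B| = 90.
|(Parcel A ∪ Parcel B) ∩ Parcel C| = 24.5.
|(Parcel A ∪ Parcel B) △ Parcel C| = 90 + 24.5 − 49 = 65.50.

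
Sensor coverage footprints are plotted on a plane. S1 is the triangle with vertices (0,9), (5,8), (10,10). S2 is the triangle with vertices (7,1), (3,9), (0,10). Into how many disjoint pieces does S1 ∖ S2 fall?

S1 ∖ S2 splits into 2 disjoint pieces (area 0.0997, area 6.1538).

2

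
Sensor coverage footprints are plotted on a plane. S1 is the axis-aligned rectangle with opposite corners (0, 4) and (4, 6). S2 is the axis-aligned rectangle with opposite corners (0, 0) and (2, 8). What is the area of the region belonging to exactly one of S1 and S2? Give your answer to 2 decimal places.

|S1∩S2|: x∈[0,2], y∈[4,6] → 2·2 = 4.
|S1 △ S2| = |S1| + |S2| − 2·|S1∩S2| = 8 + 16 − 8 = 16.00.

16.00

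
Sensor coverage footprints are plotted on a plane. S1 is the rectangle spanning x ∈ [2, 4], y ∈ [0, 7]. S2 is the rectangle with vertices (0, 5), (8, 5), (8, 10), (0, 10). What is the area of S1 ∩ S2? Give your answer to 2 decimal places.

4.00

|S1∩S2|: x∈[2,4], y∈[5,7] → 2·2 = 4.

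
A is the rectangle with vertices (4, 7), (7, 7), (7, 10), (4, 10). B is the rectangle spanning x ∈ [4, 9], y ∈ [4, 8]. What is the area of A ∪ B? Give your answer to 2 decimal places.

26.00

By inclusion–exclusion:
Individual areas: |A| = 9, |B| = 20.
|A∩B|: x∈[4,7], y∈[7,8] → 3·1 = 3.
|A ∪ B| = 29 − 3 = 26.00.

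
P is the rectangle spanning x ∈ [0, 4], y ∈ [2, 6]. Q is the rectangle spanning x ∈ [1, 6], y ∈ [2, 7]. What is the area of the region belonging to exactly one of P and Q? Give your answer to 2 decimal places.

|P∩Q|: x∈[1,4], y∈[2,6] → 3·4 = 12.
|P △ Q| = |P| + |Q| − 2·|P∩Q| = 16 + 25 − 24 = 17.00.

17.00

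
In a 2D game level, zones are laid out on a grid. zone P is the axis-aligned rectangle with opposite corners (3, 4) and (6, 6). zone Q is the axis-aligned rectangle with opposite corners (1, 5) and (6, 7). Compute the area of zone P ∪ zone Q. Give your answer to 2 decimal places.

By inclusion–exclusion:
Individual areas: |zone P| = 6, |zone Q| = 10.
|zone P∩zone Q|: x∈[3,6], y∈[5,6] → 3·1 = 3.
|zone P ∪ zone Q| = 16 − 3 = 13.00.

13.00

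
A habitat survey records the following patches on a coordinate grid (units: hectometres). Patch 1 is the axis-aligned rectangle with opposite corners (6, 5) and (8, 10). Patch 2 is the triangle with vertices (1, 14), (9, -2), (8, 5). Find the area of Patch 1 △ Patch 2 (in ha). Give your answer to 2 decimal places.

|Patch 1| = 10, |Patch 2| = 20, |Patch 1∩Patch 2| = 2.5714.
|Patch 1 △ Patch 2| = |Patch 1| + |Patch 2| − 2·|Patch 1∩Patch 2| = 10 + 20 − 5.1429 = 24.86.

24.86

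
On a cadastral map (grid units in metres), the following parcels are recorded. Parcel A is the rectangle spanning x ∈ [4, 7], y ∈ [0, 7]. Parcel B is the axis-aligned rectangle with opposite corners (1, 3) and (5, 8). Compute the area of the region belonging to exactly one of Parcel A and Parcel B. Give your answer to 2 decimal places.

|Parcel A∩Parcel B|: x∈[4,5], y∈[3,7] → 1·4 = 4.
|Parcel A △ Parcel B| = |Parcel A| + |Parcel B| − 2·|Parcel A∩Parcel B| = 21 + 20 − 8 = 33.00.

33.00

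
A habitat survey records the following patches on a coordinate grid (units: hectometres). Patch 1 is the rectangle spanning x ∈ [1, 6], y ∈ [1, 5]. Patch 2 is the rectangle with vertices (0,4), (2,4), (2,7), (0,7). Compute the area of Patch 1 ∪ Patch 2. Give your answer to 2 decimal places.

25.00

By inclusion–exclusion:
Individual areas: |Patch 1| = 20, |Patch 2| = 6.
|Patch 1∩Patch 2|: x∈[1,2], y∈[4,5] → 1·1 = 1.
|Patch 1 ∪ Patch 2| = 26 − 1 = 25.00.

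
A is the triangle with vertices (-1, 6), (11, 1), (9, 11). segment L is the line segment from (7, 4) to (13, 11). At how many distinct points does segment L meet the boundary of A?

The segment meets the boundary at (9.757,7.216).

1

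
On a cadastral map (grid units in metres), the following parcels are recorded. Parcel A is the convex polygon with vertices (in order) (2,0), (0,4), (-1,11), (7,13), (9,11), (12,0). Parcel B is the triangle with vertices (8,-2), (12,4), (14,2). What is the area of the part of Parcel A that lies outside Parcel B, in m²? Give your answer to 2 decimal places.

|Parcel A| = 125, |Parcel A∩Parcel B| = 3.5029.
|Parcel A ∖ Parcel B| = |Parcel A| − |Parcel A∩Parcel B| = 125 − 3.5029 = 121.50.

121.50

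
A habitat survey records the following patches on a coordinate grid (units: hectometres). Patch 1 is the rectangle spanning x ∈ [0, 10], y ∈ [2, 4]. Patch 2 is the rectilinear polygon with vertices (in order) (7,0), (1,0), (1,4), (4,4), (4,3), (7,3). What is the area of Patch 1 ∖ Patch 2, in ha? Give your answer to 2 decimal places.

11.00

|Patch 1| = 20, |Patch 1∩Patch 2| = 9.
|Patch 1 ∖ Patch 2| = |Patch 1| − |Patch 1∩Patch 2| = 20 − 9 = 11.00.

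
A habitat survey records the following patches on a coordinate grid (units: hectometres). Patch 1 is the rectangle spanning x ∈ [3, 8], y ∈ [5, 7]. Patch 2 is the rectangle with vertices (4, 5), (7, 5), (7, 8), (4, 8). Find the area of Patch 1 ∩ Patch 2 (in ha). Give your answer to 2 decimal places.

|Patch 1∩Patch 2|: x∈[4,7], y∈[5,7] → 3·2 = 6.

6.00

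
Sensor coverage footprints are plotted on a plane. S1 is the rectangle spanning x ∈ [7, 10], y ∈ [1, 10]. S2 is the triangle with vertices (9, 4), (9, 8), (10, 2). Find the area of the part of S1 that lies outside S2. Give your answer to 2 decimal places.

25.00

|S1| = 27, |S1∩S2| = 2.
|S1 ∖ S2| = |S1| − |S1∩S2| = 27 − 2 = 25.00.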